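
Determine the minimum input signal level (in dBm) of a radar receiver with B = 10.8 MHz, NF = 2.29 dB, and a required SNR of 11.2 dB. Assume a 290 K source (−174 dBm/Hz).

−90.2 dBm

Sensitivity = −174 + 10 log₁₀(B) + NF + SNR_min
= −174 + 70.33 + 2.29 + 11.2
= −90.18 dBm → −90.2 dBm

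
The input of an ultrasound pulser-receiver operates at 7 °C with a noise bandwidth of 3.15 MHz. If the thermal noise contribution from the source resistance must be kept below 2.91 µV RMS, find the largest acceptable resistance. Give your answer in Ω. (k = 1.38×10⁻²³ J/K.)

T = 7 °C + 273.15 = 280.15 K
Johnson–Nyquist: V_n = √(4kTRB) ⇒ R = V_n² / (4kTB)
4kTB = 4 × 1.38×10⁻²³ × 280.15 × 3.15×10⁶ = 4.87×10⁻¹⁴
R = (2.91×10⁻⁶)² / 4.87×10⁻¹⁴ = 1.74×10² Ω = 174 Ω

174 Ω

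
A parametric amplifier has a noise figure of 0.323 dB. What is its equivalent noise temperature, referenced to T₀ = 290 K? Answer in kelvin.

22.4 K

F = 10^(0.323/10) = 1.07721
T_e = (F − 1)·T₀ = (1.07721 − 1) × 290 = 22.4 K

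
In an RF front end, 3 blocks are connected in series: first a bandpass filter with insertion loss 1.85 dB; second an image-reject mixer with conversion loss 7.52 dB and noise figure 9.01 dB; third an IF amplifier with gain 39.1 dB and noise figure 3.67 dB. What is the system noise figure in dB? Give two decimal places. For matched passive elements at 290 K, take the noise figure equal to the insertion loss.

Convert to linear (a loss of L dB is a gain of −L dB): F_i = 10^(NF_i/10), G_i = 10^(G_i,dB/10)
  Stage 1: F_1 = 10^(1.85/10) = 1.531, G_1 = 10^(−1.85/10) = 0.6531
  Stage 2: F_2 = 10^(9.01/10) = 7.962, G_2 = 10^(−7.52/10) = 0.1770
  Stage 3: F_3 = 10^(3.67/10) = 2.328, G_3 = 10^(39.1/10) = 8128
Friis cascade:
  F = 1.531 + (7.962 − 1)/0.6531 + (2.328 − 1)/0.1156 = 23.68
NF = 10 log₁₀(23.68) = 13.74 dB

13.74 dB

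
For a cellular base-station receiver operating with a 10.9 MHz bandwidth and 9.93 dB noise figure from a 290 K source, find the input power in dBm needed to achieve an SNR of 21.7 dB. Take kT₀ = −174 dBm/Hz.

−72.0 dBm

Sensitivity = −174 + 10 log₁₀(B) + NF + SNR_min
= −174 + 70.37 + 9.93 + 21.7
= −72.00 dBm → −72.0 dBm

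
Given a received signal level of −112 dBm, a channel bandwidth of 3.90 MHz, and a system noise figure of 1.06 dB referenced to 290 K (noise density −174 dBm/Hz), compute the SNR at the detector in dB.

−5.0 dB

Noise floor: N = −174 + 10 log₁₀(B) + NF
10 log₁₀(3.90×10⁶) = 65.91 dB
N = −174 + 65.91 + 1.06 = −107.03 dBm
SNR = P_sig − N = −112 − (−107.03) = −4.97 dB → −5.0 dB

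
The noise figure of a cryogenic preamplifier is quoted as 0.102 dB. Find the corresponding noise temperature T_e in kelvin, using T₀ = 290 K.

6.89 K

F = 10^(0.102/10) = 1.02376
T_e = (F − 1)·T₀ = (1.02376 − 1) × 290 = 6.89 K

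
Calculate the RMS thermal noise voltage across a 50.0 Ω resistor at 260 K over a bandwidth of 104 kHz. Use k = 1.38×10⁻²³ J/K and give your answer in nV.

273 nV

V_n = √(4kTRB)
4kTRB = 4 × 1.38×10⁻²³ × 260 × 5.00×10¹ × 1.04×10⁵ = 7.46×10⁻¹⁴ V²
V_n = √(7.46×10⁻¹⁴) = 2.73×10⁻⁷ V = 273 nV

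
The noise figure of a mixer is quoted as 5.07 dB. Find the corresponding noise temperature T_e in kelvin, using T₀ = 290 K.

642 K

F = 10^(5.07/10) = 3.21366
T_e = (F − 1)·T₀ = (3.21366 − 1) × 290 = 642 K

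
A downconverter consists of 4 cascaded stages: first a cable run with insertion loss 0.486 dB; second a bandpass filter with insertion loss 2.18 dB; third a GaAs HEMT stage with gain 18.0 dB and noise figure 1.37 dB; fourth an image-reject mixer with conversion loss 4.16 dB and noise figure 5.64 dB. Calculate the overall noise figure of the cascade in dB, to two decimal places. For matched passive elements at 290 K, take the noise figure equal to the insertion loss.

Convert to linear (a loss of L dB is a gain of −L dB): F_i = 10^(NF_i/10), G_i = 10^(G_i,dB/10)
  Stage 1: F_1 = 10^(0.486/10) = 1.118, G_1 = 10^(−0.486/10) = 0.8941
  Stage 2: F_2 = 10^(2.18/10) = 1.652, G_2 = 10^(−2.18/10) = 0.6053
  Stage 3: F_3 = 10^(1.37/10) = 1.371, G_3 = 10^(18.0/10) = 63.10
  Stage 4: F_4 = 10^(5.64/10) = 3.664, G_4 = 10^(−4.16/10) = 0.3837
Friis cascade:
  F = 1.118 + (1.652 − 1)/0.8941 + (1.371 − 1)/0.5413 + (3.664 − 1)/34.15 = 2.611
NF = 10 log₁₀(2.611) = 4.17 dB

4.17 dB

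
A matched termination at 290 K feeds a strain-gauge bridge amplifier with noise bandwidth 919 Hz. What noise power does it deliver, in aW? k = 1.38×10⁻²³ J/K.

3.68 aW

P_n = kTB = 1.38×10⁻²³ × 290 × 9.19×10² = 3.68×10⁻¹⁸ W = 3.68 aW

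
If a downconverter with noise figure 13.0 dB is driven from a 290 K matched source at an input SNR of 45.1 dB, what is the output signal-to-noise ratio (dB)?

By definition F = SNR_in/SNR_out, so in dB: SNR_out = SNR_in − NF
SNR_out = 45.1 − 13.0 = 32.1 dB

32.1 dB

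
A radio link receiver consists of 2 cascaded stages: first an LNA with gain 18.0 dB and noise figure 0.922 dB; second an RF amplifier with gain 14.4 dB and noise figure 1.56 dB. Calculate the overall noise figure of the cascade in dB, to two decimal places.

0.95 dB

Convert to linear (a loss of L dB is a gain of −L dB): F_i = 10^(NF_i/10), G_i = 10^(G_i,dB/10)
  Stage 1: F_1 = 10^(0.922/10) = 1.237, G_1 = 10^(18.0/10) = 63.10
  Stage 2: F_2 = 10^(1.56/10) = 1.432, G_2 = 10^(14.4/10) = 27.54
Friis cascade:
  F = 1.237 + (1.432 − 1)/63.10 = 1.243
NF = 10 log₁₀(1.243) = 0.95 dB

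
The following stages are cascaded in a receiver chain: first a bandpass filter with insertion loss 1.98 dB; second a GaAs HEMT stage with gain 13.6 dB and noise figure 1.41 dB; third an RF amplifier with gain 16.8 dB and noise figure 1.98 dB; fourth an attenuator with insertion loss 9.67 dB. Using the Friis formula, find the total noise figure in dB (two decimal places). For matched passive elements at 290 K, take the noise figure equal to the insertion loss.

Convert to linear (a loss of L dB is a gain of −L dB): F_i = 10^(NF_i/10), G_i = 10^(G_i,dB/10)
  Stage 1: F_1 = 10^(1.98/10) = 1.578, G_1 = 10^(−1.98/10) = 0.6339
  Stage 2: F_2 = 10^(1.41/10) = 1.384, G_2 = 10^(13.6/10) = 22.91
  Stage 3: F_3 = 10^(1.98/10) = 1.578, G_3 = 10^(16.8/10) = 47.86
  Stage 4: F_4 = 10^(9.67/10) = 9.268, G_4 = 10^(−9.67/10) = 0.1079
Friis cascade:
  F = 1.578 + (1.384 − 1)/0.6339 + (1.578 − 1)/14.52 + (9.268 − 1)/695.0 = 2.234
NF = 10 log₁₀(2.234) = 3.49 dB

3.49 dB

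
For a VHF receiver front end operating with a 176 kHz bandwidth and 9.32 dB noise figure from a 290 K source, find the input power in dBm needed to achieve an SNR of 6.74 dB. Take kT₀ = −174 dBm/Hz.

−105.5 dBm

Sensitivity = −174 + 10 log₁₀(B) + NF + SNR_min
= −174 + 52.46 + 9.32 + 6.74
= −105.48 dBm → −105.5 dBm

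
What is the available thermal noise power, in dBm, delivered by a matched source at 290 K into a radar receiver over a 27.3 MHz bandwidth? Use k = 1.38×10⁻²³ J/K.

P_n = kTB = 1.38×10⁻²³ × 290 × 2.73×10⁷ = 1.09×10⁻¹³ W
In dBm: 10 log₁₀(1.09×10⁻¹³ / 10⁻³) = −99.6 dBm

−99.6 dBm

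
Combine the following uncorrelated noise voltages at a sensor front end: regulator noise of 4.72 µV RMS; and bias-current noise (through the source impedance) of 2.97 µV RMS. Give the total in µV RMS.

5.58 µV

Uncorrelated sources add in power (mean-square): V_tot = √(ΣV_i²)
V_tot = √[(4.72×10⁻⁶)² + (2.97×10⁻⁶)²] = 5.58×10⁻⁶ V = 5.58 µV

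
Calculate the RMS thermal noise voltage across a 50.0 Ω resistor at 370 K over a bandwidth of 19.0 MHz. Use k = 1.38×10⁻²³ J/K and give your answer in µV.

V_n = √(4kTRB)
4kTRB = 4 × 1.38×10⁻²³ × 370 × 5.00×10¹ × 1.90×10⁷ = 1.94×10⁻¹¹ V²
V_n = √(1.94×10⁻¹¹) = 4.40×10⁻⁶ V = 4.40 µV

4.40 µV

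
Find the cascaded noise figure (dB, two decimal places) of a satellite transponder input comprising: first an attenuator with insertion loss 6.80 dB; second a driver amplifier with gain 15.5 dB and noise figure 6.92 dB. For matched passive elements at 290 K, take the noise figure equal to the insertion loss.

Convert to linear (a loss of L dB is a gain of −L dB): F_i = 10^(NF_i/10), G_i = 10^(G_i,dB/10)
  Stage 1: F_1 = 10^(6.80/10) = 4.786, G_1 = 10^(−6.80/10) = 0.2089
  Stage 2: F_2 = 10^(6.92/10) = 4.920, G_2 = 10^(15.5/10) = 35.48
Friis cascade:
  F = 4.786 + (4.920 − 1)/0.2089 = 23.55
NF = 10 log₁₀(23.55) = 13.72 dB

13.72 dB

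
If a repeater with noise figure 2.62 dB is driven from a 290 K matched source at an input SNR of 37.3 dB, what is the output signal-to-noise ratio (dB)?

34.68 dB

By definition F = SNR_in/SNR_out, so in dB: SNR_out = SNR_in − NF
SNR_out = 37.3 − 2.62 = 34.68 dB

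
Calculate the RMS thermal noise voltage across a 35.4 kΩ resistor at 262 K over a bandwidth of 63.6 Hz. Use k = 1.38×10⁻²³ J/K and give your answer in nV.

V_n = √(4kTRB)
4kTRB = 4 × 1.38×10⁻²³ × 262 × 3.54×10⁴ × 6.36×10¹ = 3.26×10⁻¹⁴ V²
V_n = √(3.26×10⁻¹⁴) = 1.80×10⁻⁷ V = 180 nV

180 nV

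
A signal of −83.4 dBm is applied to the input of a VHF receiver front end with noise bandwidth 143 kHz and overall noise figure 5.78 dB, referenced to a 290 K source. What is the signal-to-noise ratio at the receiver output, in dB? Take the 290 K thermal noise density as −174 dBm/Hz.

33.3 dB

Noise floor: N = −174 + 10 log₁₀(B) + NF
10 log₁₀(1.43×10⁵) = 51.55 dB
N = −174 + 51.55 + 5.78 = −116.67 dBm
SNR = P_sig − N = −83.4 − (−116.67) = 33.27 dB → 33.3 dB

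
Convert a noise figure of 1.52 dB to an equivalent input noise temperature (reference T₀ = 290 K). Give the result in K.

122 K

F = 10^(1.52/10) = 1.41906
T_e = (F − 1)·T₀ = (1.41906 − 1) × 290 = 122 K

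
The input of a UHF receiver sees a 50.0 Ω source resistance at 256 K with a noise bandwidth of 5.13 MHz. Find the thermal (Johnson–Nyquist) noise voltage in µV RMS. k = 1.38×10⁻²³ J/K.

1.90 µV

V_n = √(4kTRB)
4kTRB = 4 × 1.38×10⁻²³ × 256 × 5.00×10¹ × 5.13×10⁶ = 3.62×10⁻¹² V²
V_n = √(3.62×10⁻¹²) = 1.90×10⁻⁶ V = 1.90 µV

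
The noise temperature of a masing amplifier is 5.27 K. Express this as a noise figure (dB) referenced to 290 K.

F = 1 + T_e/T₀ = 1 + 5.27/290 = 1.01817
NF = 10 log₁₀(1.01817) = 0.078 dB

0.078 dB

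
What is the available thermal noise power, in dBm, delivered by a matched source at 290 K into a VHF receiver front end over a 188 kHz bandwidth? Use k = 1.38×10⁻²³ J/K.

P_n = kTB = 1.38×10⁻²³ × 290 × 1.88×10⁵ = 7.52×10⁻¹⁶ W
In dBm: 10 log₁₀(7.52×10⁻¹⁶ / 10⁻³) = −121.2 dBm

−121.2 dBm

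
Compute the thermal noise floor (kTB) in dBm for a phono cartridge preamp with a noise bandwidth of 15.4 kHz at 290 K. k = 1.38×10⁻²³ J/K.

P_n = kTB = 1.38×10⁻²³ × 290 × 1.54×10⁴ = 6.16×10⁻¹⁷ W
In dBm: 10 log₁₀(6.16×10⁻¹⁷ / 10⁻³) = −132.1 dBm

−132.1 dBm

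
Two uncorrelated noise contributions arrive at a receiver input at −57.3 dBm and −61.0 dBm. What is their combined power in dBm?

−55.8 dBm

Convert to linear, add, convert back:
P₁ = 1.86×10⁻⁹ W, P₂ = 7.94×10⁻¹⁰ W
P_tot = 2.66×10⁻⁹ W → 10 log₁₀(P_tot / 10⁻³) = −55.8 dBm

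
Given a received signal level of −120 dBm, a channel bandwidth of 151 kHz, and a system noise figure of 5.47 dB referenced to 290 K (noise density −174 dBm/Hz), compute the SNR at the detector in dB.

−3.3 dB

Noise floor: N = −174 + 10 log₁₀(B) + NF
10 log₁₀(1.51×10⁵) = 51.79 dB
N = −174 + 51.79 + 5.47 = −116.74 dBm
SNR = P_sig − N = −120 − (−116.74) = −3.26 dB → −3.3 dB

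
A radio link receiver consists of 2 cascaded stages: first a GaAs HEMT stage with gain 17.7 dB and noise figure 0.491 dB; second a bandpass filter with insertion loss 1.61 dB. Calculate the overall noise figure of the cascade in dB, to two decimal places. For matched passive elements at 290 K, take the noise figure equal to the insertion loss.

Convert to linear (a loss of L dB is a gain of −L dB): F_i = 10^(NF_i/10), G_i = 10^(G_i,dB/10)
  Stage 1: F_1 = 10^(0.491/10) = 1.120, G_1 = 10^(17.7/10) = 58.88
  Stage 2: F_2 = 10^(1.61/10) = 1.449, G_2 = 10^(−1.61/10) = 0.6902
Friis cascade:
  F = 1.120 + (1.449 − 1)/58.88 = 1.127
NF = 10 log₁₀(1.127) = 0.52 dB

0.52 dB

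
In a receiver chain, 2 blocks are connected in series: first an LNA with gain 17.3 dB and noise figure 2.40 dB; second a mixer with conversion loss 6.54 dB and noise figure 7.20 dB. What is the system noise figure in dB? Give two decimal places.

Convert to linear (a loss of L dB is a gain of −L dB): F_i = 10^(NF_i/10), G_i = 10^(G_i,dB/10)
  Stage 1: F_1 = 10^(2.40/10) = 1.738, G_1 = 10^(17.3/10) = 53.70
  Stage 2: F_2 = 10^(7.20/10) = 5.248, G_2 = 10^(−6.54/10) = 0.2218
Friis cascade:
  F = 1.738 + (5.248 − 1)/53.70 = 1.817
NF = 10 log₁₀(1.817) = 2.59 dB

2.59 dB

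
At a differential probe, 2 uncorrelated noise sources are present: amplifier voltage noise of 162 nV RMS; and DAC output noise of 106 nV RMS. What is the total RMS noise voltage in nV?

Uncorrelated sources add in power (mean-square): V_tot = √(ΣV_i²)
V_tot = √[(1.62×10⁻⁷)² + (1.06×10⁻⁷)²] = 1.94×10⁻⁷ V = 194 nV

194 nV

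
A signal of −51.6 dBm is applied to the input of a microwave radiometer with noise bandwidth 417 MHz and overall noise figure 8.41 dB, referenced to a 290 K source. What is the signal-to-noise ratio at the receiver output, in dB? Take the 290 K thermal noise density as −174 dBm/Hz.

Noise floor: N = −174 + 10 log₁₀(B) + NF
10 log₁₀(4.17×10⁸) = 86.2 dB
N = −174 + 86.2 + 8.41 = −79.39 dBm
SNR = P_sig − N = −51.6 − (−79.39) = 27.79 dB → 27.8 dB

27.8 dB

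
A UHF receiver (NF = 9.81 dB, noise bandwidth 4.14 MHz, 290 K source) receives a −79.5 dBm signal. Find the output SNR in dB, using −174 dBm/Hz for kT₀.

Noise floor: N = −174 + 10 log₁₀(B) + NF
10 log₁₀(4.14×10⁶) = 66.17 dB
N = −174 + 66.17 + 9.81 = −98.02 dBm
SNR = P_sig − N = −79.5 − (−98.02) = 18.52 dB → 18.5 dB

18.5 dB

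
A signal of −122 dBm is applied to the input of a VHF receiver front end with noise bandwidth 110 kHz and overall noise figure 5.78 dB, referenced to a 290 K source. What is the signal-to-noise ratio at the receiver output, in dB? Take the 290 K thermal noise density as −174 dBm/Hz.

−4.2 dB

Noise floor: N = −174 + 10 log₁₀(B) + NF
10 log₁₀(1.10×10⁵) = 50.41 dB
N = −174 + 50.41 + 5.78 = −117.81 dBm
SNR = P_sig − N = −122 − (−117.81) = −4.19 dB → −4.2 dB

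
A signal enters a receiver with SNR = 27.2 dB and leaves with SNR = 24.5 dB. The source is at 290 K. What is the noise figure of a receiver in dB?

NF (dB) = SNR_in(dB) − SNR_out(dB) when the source is at T₀
NF = 27.2 − 24.5 = 2.7 dB

2.7 dB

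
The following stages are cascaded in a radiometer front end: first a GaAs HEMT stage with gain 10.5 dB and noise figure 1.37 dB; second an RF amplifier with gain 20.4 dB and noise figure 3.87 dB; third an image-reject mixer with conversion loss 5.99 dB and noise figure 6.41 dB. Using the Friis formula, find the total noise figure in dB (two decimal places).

Convert to linear (a loss of L dB is a gain of −L dB): F_i = 10^(NF_i/10), G_i = 10^(G_i,dB/10)
  Stage 1: F_1 = 10^(1.37/10) = 1.371, G_1 = 10^(10.5/10) = 11.22
  Stage 2: F_2 = 10^(3.87/10) = 2.438, G_2 = 10^(20.4/10) = 109.6
  Stage 3: F_3 = 10^(6.41/10) = 4.375, G_3 = 10^(−5.99/10) = 0.2518
Friis cascade:
  F = 1.371 + (2.438 − 1)/11.22 + (4.375 − 1)/1230 = 1.502
NF = 10 log₁₀(1.502) = 1.77 dB

1.77 dB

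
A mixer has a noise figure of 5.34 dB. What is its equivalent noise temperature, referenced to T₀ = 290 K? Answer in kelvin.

702 K

F = 10^(5.34/10) = 3.41979
T_e = (F − 1)·T₀ = (3.41979 − 1) × 290 = 702 K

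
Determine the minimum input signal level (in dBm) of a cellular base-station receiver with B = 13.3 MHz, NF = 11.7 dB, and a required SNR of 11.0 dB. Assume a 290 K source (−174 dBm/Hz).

Sensitivity = −174 + 10 log₁₀(B) + NF + SNR_min
= −174 + 71.24 + 11.7 + 11.0
= −80.06 dBm → −80.1 dBm

−80.1 dBm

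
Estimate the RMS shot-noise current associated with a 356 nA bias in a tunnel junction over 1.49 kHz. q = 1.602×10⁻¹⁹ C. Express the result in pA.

I_n = √(2qI·B)
2qI·B = 2 × 1.602×10⁻¹⁹ × 3.56×10⁻⁷ × 1.49×10³ = 1.70×10⁻²² A²
I_n = √(1.70×10⁻²²) = 1.30×10⁻¹¹ A = 13.0 pA

13.0 pA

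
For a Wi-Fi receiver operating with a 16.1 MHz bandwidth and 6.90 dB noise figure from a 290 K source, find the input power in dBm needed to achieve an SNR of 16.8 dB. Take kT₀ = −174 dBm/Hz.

Sensitivity = −174 + 10 log₁₀(B) + NF + SNR_min
= −174 + 72.07 + 6.90 + 16.8
= −78.23 dBm → −78.2 dBm

−78.2 dBm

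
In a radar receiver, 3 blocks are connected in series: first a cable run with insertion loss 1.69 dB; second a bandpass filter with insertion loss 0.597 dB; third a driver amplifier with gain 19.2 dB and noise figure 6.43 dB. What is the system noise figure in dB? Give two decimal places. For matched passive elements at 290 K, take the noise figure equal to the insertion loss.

8.72 dB

Convert to linear (a loss of L dB is a gain of −L dB): F_i = 10^(NF_i/10), G_i = 10^(G_i,dB/10)
  Stage 1: F_1 = 10^(1.69/10) = 1.476, G_1 = 10^(−1.69/10) = 0.6776
  Stage 2: F_2 = 10^(0.597/10) = 1.147, G_2 = 10^(−0.597/10) = 0.8716
  Stage 3: F_3 = 10^(6.43/10) = 4.395, G_3 = 10^(19.2/10) = 83.18
Friis cascade:
  F = 1.476 + (1.147 − 1)/0.6776 + (4.395 − 1)/0.5906 = 7.442
NF = 10 log₁₀(7.442) = 8.72 dB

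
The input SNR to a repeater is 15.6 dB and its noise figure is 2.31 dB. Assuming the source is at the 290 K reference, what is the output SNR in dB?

By definition F = SNR_in/SNR_out, so in dB: SNR_out = SNR_in − NF
SNR_out = 15.6 − 2.31 = 13.29 dB

13.29 dB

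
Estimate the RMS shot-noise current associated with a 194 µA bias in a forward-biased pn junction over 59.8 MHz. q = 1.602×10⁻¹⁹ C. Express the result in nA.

I_n = √(2qI·B)
2qI·B = 2 × 1.602×10⁻¹⁹ × 1.94×10⁻⁴ × 5.98×10⁷ = 3.72×10⁻¹⁵ A²
I_n = √(3.72×10⁻¹⁵) = 6.10×10⁻⁸ A = 61.0 nA

61.0 nA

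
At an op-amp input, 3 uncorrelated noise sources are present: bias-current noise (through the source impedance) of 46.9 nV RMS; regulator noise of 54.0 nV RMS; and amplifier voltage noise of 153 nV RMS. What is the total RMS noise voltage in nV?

169 nV

Uncorrelated sources add in power (mean-square): V_tot = √(ΣV_i²)
V_tot = √[(4.69×10⁻⁸)² + (5.40×10⁻⁸)² + (1.53×10⁻⁷)²] = 1.69×10⁻⁷ V = 169 nV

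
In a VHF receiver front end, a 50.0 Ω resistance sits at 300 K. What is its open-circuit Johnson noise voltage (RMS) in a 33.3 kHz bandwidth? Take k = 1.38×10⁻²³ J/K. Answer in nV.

V_n = √(4kTRB)
4kTRB = 4 × 1.38×10⁻²³ × 300 × 5.00×10¹ × 3.33×10⁴ = 2.76×10⁻¹⁴ V²
V_n = √(2.76×10⁻¹⁴) = 1.66×10⁻⁷ V = 166 nV

166 nV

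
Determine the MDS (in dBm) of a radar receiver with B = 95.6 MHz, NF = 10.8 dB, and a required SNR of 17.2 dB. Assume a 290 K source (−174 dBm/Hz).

−66.2 dBm

Sensitivity = −174 + 10 log₁₀(B) + NF + SNR_min
= −174 + 79.8 + 10.8 + 17.2
= −66.2 dBm → −66.2 dBm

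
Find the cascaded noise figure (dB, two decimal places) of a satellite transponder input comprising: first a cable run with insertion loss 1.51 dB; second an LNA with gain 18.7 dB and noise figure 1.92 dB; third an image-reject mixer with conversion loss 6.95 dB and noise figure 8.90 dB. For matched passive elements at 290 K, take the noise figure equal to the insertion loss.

Convert to linear (a loss of L dB is a gain of −L dB): F_i = 10^(NF_i/10), G_i = 10^(G_i,dB/10)
  Stage 1: F_1 = 10^(1.51/10) = 1.416, G_1 = 10^(−1.51/10) = 0.7063
  Stage 2: F_2 = 10^(1.92/10) = 1.556, G_2 = 10^(18.7/10) = 74.13
  Stage 3: F_3 = 10^(8.90/10) = 7.762, G_3 = 10^(−6.95/10) = 0.2018
Friis cascade:
  F = 1.416 + (1.556 − 1)/0.7063 + (7.762 − 1)/52.36 = 2.332
NF = 10 log₁₀(2.332) = 3.68 dB

3.68 dB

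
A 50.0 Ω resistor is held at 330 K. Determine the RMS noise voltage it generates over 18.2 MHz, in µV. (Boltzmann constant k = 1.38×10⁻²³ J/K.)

4.07 µV

V_n = √(4kTRB)
4kTRB = 4 × 1.38×10⁻²³ × 330 × 5.00×10¹ × 1.82×10⁷ = 1.66×10⁻¹¹ V²
V_n = √(1.66×10⁻¹¹) = 4.07×10⁻⁶ V = 4.07 µV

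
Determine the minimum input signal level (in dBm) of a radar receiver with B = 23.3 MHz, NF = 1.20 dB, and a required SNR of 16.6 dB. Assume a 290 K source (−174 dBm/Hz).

−82.5 dBm

Sensitivity = −174 + 10 log₁₀(B) + NF + SNR_min
= −174 + 73.67 + 1.20 + 16.6
= −82.53 dBm → −82.5 dBm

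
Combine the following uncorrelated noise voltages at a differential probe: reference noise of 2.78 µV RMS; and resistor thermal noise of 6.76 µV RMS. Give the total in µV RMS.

Uncorrelated sources add in power (mean-square): V_tot = √(ΣV_i²)
V_tot = √[(2.78×10⁻⁶)² + (6.76×10⁻⁶)²] = 7.31×10⁻⁶ V = 7.31 µV

7.31 µV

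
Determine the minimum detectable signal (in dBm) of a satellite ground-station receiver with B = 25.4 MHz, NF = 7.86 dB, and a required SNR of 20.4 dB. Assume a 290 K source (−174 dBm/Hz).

Sensitivity = −174 + 10 log₁₀(B) + NF + SNR_min
= −174 + 74.05 + 7.86 + 20.4
= −71.69 dBm → −71.7 dBm

−71.7 dBm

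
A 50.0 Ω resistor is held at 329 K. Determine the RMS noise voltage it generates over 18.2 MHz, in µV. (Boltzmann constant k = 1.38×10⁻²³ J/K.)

V_n = √(4kTRB)
4kTRB = 4 × 1.38×10⁻²³ × 329 × 5.00×10¹ × 1.82×10⁷ = 1.65×10⁻¹¹ V²
V_n = √(1.65×10⁻¹¹) = 4.07×10⁻⁶ V = 4.07 µV

4.07 µV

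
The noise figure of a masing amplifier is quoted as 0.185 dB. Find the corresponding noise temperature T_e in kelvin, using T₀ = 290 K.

F = 10^(0.185/10) = 1.04352
T_e = (F − 1)·T₀ = (1.04352 − 1) × 290 = 12.6 K

12.6 K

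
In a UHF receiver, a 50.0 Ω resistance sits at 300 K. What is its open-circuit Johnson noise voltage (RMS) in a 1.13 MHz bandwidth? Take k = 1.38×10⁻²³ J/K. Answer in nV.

V_n = √(4kTRB)
4kTRB = 4 × 1.38×10⁻²³ × 300 × 5.00×10¹ × 1.13×10⁶ = 9.36×10⁻¹³ V²
V_n = √(9.36×10⁻¹³) = 9.67×10⁻⁷ V = 967 nV

967 nV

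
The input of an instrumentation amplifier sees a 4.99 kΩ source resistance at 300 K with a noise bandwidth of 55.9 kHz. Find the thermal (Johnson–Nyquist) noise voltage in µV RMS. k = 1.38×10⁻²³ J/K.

V_n = √(4kTRB)
4kTRB = 4 × 1.38×10⁻²³ × 300 × 4.99×10³ × 5.59×10⁴ = 4.62×10⁻¹² V²
V_n = √(4.62×10⁻¹²) = 2.15×10⁻⁶ V = 2.15 µV

2.15 µV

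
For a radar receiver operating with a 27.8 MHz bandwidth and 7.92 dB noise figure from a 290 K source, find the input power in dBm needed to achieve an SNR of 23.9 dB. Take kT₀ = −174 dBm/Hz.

−67.7 dBm

Sensitivity = −174 + 10 log₁₀(B) + NF + SNR_min
= −174 + 74.44 + 7.92 + 23.9
= −67.74 dBm → −67.7 dBm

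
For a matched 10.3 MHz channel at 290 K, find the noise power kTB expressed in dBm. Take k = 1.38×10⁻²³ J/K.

P_n = kTB = 1.38×10⁻²³ × 290 × 1.03×10⁷ = 4.12×10⁻¹⁴ W
In dBm: 10 log₁₀(4.12×10⁻¹⁴ / 10⁻³) = −103.8 dBm

−103.8 dBm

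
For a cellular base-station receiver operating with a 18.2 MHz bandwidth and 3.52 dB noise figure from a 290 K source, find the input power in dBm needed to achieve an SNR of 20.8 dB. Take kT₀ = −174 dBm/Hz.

−77.1 dBm

Sensitivity = −174 + 10 log₁₀(B) + NF + SNR_min
= −174 + 72.6 + 3.52 + 20.8
= −77.08 dBm → −77.1 dBm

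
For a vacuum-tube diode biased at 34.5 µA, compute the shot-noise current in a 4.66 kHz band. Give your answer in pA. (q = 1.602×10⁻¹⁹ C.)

227 pA

I_n = √(2qI·B)
2qI·B = 2 × 1.602×10⁻¹⁹ × 3.45×10⁻⁵ × 4.66×10³ = 5.15×10⁻²⁰ A²
I_n = √(5.15×10⁻²⁰) = 2.27×10⁻¹⁰ A = 227 pA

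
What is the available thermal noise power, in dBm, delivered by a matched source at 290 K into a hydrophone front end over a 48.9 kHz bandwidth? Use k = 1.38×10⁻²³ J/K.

−127.1 dBm

P_n = kTB = 1.38×10⁻²³ × 290 × 4.89×10⁴ = 1.96×10⁻¹⁶ W
In dBm: 10 log₁₀(1.96×10⁻¹⁶ / 10⁻³) = −127.1 dBm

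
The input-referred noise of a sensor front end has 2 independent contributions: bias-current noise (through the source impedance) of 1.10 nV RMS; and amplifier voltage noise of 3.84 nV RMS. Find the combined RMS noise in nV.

3.99 nV

Uncorrelated sources add in power (mean-square): V_tot = √(ΣV_i²)
V_tot = √[(1.10×10⁻⁹)² + (3.84×10⁻⁹)²] = 3.99×10⁻⁹ V = 3.99 nV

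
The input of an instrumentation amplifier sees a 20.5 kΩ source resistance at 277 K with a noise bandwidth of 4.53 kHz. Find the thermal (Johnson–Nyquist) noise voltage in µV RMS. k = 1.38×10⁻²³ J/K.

V_n = √(4kTRB)
4kTRB = 4 × 1.38×10⁻²³ × 277 × 2.05×10⁴ × 4.53×10³ = 1.42×10⁻¹² V²
V_n = √(1.42×10⁻¹²) = 1.19×10⁻⁶ V = 1.19 µV

1.19 µV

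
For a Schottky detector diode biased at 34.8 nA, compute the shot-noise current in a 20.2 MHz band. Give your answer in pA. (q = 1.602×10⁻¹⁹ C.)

475 pA

I_n = √(2qI·B)
2qI·B = 2 × 1.602×10⁻¹⁹ × 3.48×10⁻⁸ × 2.02×10⁷ = 2.25×10⁻¹⁹ A²
I_n = √(2.25×10⁻¹⁹) = 4.75×10⁻¹⁰ A = 475 pA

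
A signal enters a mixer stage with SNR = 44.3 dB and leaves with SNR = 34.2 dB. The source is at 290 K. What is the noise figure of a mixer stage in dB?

NF (dB) = SNR_in(dB) − SNR_out(dB) when the source is at T₀
NF = 44.3 − 34.2 = 10.1 dB

10.1 dB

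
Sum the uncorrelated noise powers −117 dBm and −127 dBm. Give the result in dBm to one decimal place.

−116.6 dBm

Convert to linear, add, convert back:
P₁ = 2.00×10⁻¹⁵ W, P₂ = 2.00×10⁻¹⁶ W
P_tot = 2.19×10⁻¹⁵ W → 10 log₁₀(P_tot / 10⁻³) = −116.6 dBm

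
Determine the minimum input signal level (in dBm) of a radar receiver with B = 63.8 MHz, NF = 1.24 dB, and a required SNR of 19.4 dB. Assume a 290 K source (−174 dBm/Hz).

Sensitivity = −174 + 10 log₁₀(B) + NF + SNR_min
= −174 + 78.05 + 1.24 + 19.4
= −75.31 dBm → −75.3 dBm

−75.3 dBm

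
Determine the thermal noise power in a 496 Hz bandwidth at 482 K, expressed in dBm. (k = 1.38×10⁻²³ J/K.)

P_n = kTB = 1.38×10⁻²³ × 482 × 4.96×10² = 3.30×10⁻¹⁸ W
In dBm: 10 log₁₀(3.30×10⁻¹⁸ / 10⁻³) = −144.8 dBm

−144.8 dBm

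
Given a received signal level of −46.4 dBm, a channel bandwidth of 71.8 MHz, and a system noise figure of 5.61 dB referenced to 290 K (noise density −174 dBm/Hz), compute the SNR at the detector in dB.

43.4 dB

Noise floor: N = −174 + 10 log₁₀(B) + NF
10 log₁₀(7.18×10⁷) = 78.56 dB
N = −174 + 78.56 + 5.61 = −89.83 dBm
SNR = P_sig − N = −46.4 − (−89.83) = 43.43 dB → 43.4 dB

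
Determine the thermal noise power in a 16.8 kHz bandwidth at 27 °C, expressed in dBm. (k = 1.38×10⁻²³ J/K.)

−131.6 dBm

T = 27 °C + 273.15 = 300.15 K
P_n = kTB = 1.38×10⁻²³ × 300.15 × 1.68×10⁴ = 6.96×10⁻¹⁷ W
In dBm: 10 log₁₀(6.96×10⁻¹⁷ / 10⁻³) = −131.6 dBm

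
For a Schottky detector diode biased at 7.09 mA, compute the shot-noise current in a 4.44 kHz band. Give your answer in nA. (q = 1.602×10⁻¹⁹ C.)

3.18 nA

I_n = √(2qI·B)
2qI·B = 2 × 1.602×10⁻¹⁹ × 7.09×10⁻³ × 4.44×10³ = 1.01×10⁻¹⁷ A²
I_n = √(1.01×10⁻¹⁷) = 3.18×10⁻⁹ A = 3.18 nA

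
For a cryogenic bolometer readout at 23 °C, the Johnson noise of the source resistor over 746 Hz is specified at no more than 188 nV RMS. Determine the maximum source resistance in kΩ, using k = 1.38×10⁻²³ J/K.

T = 23 °C + 273.15 = 296.15 K
Johnson–Nyquist: V_n = √(4kTRB) ⇒ R = V_n² / (4kTB)
4kTB = 4 × 1.38×10⁻²³ × 296.15 × 7.46×10² = 1.22×10⁻¹⁷
R = (1.88×10⁻⁷)² / 1.22×10⁻¹⁷ = 2.90×10³ Ω = 2.90 kΩ

2.90 kΩ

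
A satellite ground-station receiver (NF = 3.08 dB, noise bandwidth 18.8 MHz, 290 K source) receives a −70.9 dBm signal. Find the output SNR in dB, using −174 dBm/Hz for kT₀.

Noise floor: N = −174 + 10 log₁₀(B) + NF
10 log₁₀(1.88×10⁷) = 72.74 dB
N = −174 + 72.74 + 3.08 = −98.18 dBm
SNR = P_sig − N = −70.9 − (−98.18) = 27.28 dB → 27.3 dB

27.3 dB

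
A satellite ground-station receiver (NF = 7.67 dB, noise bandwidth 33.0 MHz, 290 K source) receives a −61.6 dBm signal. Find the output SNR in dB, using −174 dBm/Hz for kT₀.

Noise floor: N = −174 + 10 log₁₀(B) + NF
10 log₁₀(3.30×10⁷) = 75.19 dB
N = −174 + 75.19 + 7.67 = −91.14 dBm
SNR = P_sig − N = −61.6 − (−91.14) = 29.54 dB → 29.5 dB

29.5 dB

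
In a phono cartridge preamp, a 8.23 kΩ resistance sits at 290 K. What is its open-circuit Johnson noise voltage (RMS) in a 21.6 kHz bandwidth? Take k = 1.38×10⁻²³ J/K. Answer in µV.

V_n = √(4kTRB)
4kTRB = 4 × 1.38×10⁻²³ × 290 × 8.23×10³ × 2.16×10⁴ = 2.85×10⁻¹² V²
V_n = √(2.85×10⁻¹²) = 1.69×10⁻⁶ V = 1.69 µV

1.69 µV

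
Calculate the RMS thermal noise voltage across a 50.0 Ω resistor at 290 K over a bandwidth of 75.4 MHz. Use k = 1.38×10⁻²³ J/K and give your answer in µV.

7.77 µV

V_n = √(4kTRB)
4kTRB = 4 × 1.38×10⁻²³ × 290 × 5.00×10¹ × 7.54×10⁷ = 6.04×10⁻¹¹ V²
V_n = √(6.04×10⁻¹¹) = 7.77×10⁻⁶ V = 7.77 µV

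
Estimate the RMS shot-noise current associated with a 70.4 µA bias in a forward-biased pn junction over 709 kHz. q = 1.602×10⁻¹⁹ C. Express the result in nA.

I_n = √(2qI·B)
2qI·B = 2 × 1.602×10⁻¹⁹ × 7.04×10⁻⁵ × 7.09×10⁵ = 1.60×10⁻¹⁷ A²
I_n = √(1.60×10⁻¹⁷) = 4.00×10⁻⁹ A = 4.00 nA

4.00 nA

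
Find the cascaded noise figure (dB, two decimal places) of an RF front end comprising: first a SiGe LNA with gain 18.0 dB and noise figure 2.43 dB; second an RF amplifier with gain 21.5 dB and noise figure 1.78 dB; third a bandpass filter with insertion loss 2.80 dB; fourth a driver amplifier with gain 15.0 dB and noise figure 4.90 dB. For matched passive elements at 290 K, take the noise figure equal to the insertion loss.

Convert to linear (a loss of L dB is a gain of −L dB): F_i = 10^(NF_i/10), G_i = 10^(G_i,dB/10)
  Stage 1: F_1 = 10^(2.43/10) = 1.750, G_1 = 10^(18.0/10) = 63.10
  Stage 2: F_2 = 10^(1.78/10) = 1.507, G_2 = 10^(21.5/10) = 141.3
  Stage 3: F_3 = 10^(2.80/10) = 1.905, G_3 = 10^(−2.80/10) = 0.5248
  Stage 4: F_4 = 10^(4.90/10) = 3.090, G_4 = 10^(15.0/10) = 31.62
Friis cascade:
  F = 1.750 + (1.507 − 1)/63.10 + (1.905 − 1)/8913 + (3.090 − 1)/4677 = 1.758
NF = 10 log₁₀(1.758) = 2.45 dB

2.45 dB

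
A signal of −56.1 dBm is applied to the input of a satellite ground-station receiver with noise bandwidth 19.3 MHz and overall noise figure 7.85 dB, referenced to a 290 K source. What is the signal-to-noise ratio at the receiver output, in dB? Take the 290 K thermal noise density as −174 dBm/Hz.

37.2 dB

Noise floor: N = −174 + 10 log₁₀(B) + NF
10 log₁₀(1.93×10⁷) = 72.86 dB
N = −174 + 72.86 + 7.85 = −93.29 dBm
SNR = P_sig − N = −56.1 − (−93.29) = 37.19 dB → 37.2 dB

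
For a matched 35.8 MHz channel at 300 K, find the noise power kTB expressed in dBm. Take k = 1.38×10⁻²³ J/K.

−98.3 dBm

P_n = kTB = 1.38×10⁻²³ × 300 × 3.58×10⁷ = 1.48×10⁻¹³ W
In dBm: 10 log₁₀(1.48×10⁻¹³ / 10⁻³) = −98.3 dBm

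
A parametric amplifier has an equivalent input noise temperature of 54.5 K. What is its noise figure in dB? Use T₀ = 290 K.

F = 1 + T_e/T₀ = 1 + 54.5/290 = 1.18793
NF = 10 log₁₀(1.18793) = 0.748 dB

0.748 dB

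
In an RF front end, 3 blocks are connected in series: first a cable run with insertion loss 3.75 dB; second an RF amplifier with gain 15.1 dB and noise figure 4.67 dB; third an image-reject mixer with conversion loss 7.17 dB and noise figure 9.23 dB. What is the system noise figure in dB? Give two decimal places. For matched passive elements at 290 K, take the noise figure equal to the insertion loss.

8.75 dB

Convert to linear (a loss of L dB is a gain of −L dB): F_i = 10^(NF_i/10), G_i = 10^(G_i,dB/10)
  Stage 1: F_1 = 10^(3.75/10) = 2.371, G_1 = 10^(−3.75/10) = 0.4217
  Stage 2: F_2 = 10^(4.67/10) = 2.931, G_2 = 10^(15.1/10) = 32.36
  Stage 3: F_3 = 10^(9.23/10) = 8.375, G_3 = 10^(−7.17/10) = 0.1919
Friis cascade:
  F = 2.371 + (2.931 − 1)/0.4217 + (8.375 − 1)/13.65 = 7.491
NF = 10 log₁₀(7.491) = 8.75 dB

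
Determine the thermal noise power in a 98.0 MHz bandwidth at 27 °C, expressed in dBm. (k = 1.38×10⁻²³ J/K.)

T = 27 °C + 273.15 = 300.15 K
P_n = kTB = 1.38×10⁻²³ × 300.15 × 9.80×10⁷ = 4.06×10⁻¹³ W
In dBm: 10 log₁₀(4.06×10⁻¹³ / 10⁻³) = −93.9 dBm

−93.9 dBm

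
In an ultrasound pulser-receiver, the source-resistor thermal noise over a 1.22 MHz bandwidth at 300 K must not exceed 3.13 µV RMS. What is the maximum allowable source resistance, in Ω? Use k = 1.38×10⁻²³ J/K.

485 Ω

Johnson–Nyquist: V_n = √(4kTRB) ⇒ R = V_n² / (4kTB)
4kTB = 4 × 1.38×10⁻²³ × 300 × 1.22×10⁶ = 2.02×10⁻¹⁴
R = (3.13×10⁻⁶)² / 2.02×10⁻¹⁴ = 4.85×10² Ω = 485 Ω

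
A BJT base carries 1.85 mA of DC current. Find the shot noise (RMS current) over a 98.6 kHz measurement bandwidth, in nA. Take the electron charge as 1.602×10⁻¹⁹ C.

I_n = √(2qI·B)
2qI·B = 2 × 1.602×10⁻¹⁹ × 1.85×10⁻³ × 9.86×10⁴ = 5.84×10⁻¹⁷ A²
I_n = √(5.84×10⁻¹⁷) = 7.64×10⁻⁹ A = 7.64 nA

7.64 nA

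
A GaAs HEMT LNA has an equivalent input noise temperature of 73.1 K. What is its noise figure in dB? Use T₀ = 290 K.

0.976 dB

F = 1 + T_e/T₀ = 1 + 73.1/290 = 1.25207
NF = 10 log₁₀(1.25207) = 0.976 dB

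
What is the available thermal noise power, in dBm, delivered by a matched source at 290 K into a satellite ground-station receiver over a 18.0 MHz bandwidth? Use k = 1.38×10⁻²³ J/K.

−101.4 dBm

P_n = kTB = 1.38×10⁻²³ × 290 × 1.80×10⁷ = 7.20×10⁻¹⁴ W
In dBm: 10 log₁₀(7.20×10⁻¹⁴ / 10⁻³) = −101.4 dBm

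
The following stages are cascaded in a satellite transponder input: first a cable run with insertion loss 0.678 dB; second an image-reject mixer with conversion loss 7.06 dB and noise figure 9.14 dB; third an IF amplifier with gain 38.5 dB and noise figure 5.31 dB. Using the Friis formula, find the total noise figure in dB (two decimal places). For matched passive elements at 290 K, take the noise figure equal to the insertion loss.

13.77 dB

Convert to linear (a loss of L dB is a gain of −L dB): F_i = 10^(NF_i/10), G_i = 10^(G_i,dB/10)
  Stage 1: F_1 = 10^(0.678/10) = 1.169, G_1 = 10^(−0.678/10) = 0.8555
  Stage 2: F_2 = 10^(9.14/10) = 8.204, G_2 = 10^(−7.06/10) = 0.1968
  Stage 3: F_3 = 10^(5.31/10) = 3.396, G_3 = 10^(38.5/10) = 7079
Friis cascade:
  F = 1.169 + (8.204 − 1)/0.8555 + (3.396 − 1)/0.1683 = 23.82
NF = 10 log₁₀(23.82) = 13.77 dB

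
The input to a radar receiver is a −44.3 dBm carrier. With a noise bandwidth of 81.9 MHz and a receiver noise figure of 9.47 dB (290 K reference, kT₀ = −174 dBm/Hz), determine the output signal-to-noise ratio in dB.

41.1 dB

Noise floor: N = −174 + 10 log₁₀(B) + NF
10 log₁₀(8.19×10⁷) = 79.13 dB
N = −174 + 79.13 + 9.47 = −85.40 dBm
SNR = P_sig − N = −44.3 − (−85.40) = 41.10 dB → 41.1 dB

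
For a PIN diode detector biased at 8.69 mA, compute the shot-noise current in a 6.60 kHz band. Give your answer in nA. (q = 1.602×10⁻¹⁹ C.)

I_n = √(2qI·B)
2qI·B = 2 × 1.602×10⁻¹⁹ × 8.69×10⁻³ × 6.60×10³ = 1.84×10⁻¹⁷ A²
I_n = √(1.84×10⁻¹⁷) = 4.29×10⁻⁹ A = 4.29 nA

4.29 nA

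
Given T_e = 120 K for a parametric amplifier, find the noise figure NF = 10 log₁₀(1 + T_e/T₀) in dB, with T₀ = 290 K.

1.50 dB

F = 1 + T_e/T₀ = 1 + 120/290 = 1.41379
NF = 10 log₁₀(1.41379) = 1.50 dB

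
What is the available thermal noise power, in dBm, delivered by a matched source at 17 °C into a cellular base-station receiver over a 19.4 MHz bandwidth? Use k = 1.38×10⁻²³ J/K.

T = 17 °C + 273.15 = 290.15 K
P_n = kTB = 1.38×10⁻²³ × 290.15 × 1.94×10⁷ = 7.77×10⁻¹⁴ W
In dBm: 10 log₁₀(7.77×10⁻¹⁴ / 10⁻³) = −101.1 dBm

−101.1 dBm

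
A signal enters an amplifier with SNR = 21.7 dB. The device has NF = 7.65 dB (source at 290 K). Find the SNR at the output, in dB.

By definition F = SNR_in/SNR_out, so in dB: SNR_out = SNR_in − NF
SNR_out = 21.7 − 7.65 = 14.05 dB

14.05 dB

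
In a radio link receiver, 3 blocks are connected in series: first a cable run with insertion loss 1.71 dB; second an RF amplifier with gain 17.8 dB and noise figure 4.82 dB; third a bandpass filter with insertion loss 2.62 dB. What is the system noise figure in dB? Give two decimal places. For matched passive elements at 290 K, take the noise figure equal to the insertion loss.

6.55 dB

Convert to linear (a loss of L dB is a gain of −L dB): F_i = 10^(NF_i/10), G_i = 10^(G_i,dB/10)
  Stage 1: F_1 = 10^(1.71/10) = 1.483, G_1 = 10^(−1.71/10) = 0.6745
  Stage 2: F_2 = 10^(4.82/10) = 3.034, G_2 = 10^(17.8/10) = 60.26
  Stage 3: F_3 = 10^(2.62/10) = 1.828, G_3 = 10^(−2.62/10) = 0.5470
Friis cascade:
  F = 1.483 + (3.034 − 1)/0.6745 + (1.828 − 1)/40.64 = 4.518
NF = 10 log₁₀(4.518) = 6.55 dB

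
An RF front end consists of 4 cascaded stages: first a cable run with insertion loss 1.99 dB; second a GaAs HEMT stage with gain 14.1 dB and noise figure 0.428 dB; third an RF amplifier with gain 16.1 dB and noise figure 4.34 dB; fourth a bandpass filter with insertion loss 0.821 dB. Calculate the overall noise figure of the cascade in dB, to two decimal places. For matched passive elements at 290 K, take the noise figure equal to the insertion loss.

2.67 dB

Convert to linear (a loss of L dB is a gain of −L dB): F_i = 10^(NF_i/10), G_i = 10^(G_i,dB/10)
  Stage 1: F_1 = 10^(1.99/10) = 1.581, G_1 = 10^(−1.99/10) = 0.6324
  Stage 2: F_2 = 10^(0.428/10) = 1.104, G_2 = 10^(14.1/10) = 25.70
  Stage 3: F_3 = 10^(4.34/10) = 2.716, G_3 = 10^(16.1/10) = 40.74
  Stage 4: F_4 = 10^(0.821/10) = 1.208, G_4 = 10^(−0.821/10) = 0.8278
Friis cascade:
  F = 1.581 + (1.104 − 1)/0.6324 + (2.716 − 1)/16.26 + (1.208 − 1)/662.2 = 1.851
NF = 10 log₁₀(1.851) = 2.67 dB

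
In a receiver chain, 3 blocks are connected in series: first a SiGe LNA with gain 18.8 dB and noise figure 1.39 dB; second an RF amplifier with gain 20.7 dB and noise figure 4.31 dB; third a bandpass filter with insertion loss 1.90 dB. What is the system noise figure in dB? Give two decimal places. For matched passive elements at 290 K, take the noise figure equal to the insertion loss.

1.46 dB

Convert to linear (a loss of L dB is a gain of −L dB): F_i = 10^(NF_i/10), G_i = 10^(G_i,dB/10)
  Stage 1: F_1 = 10^(1.39/10) = 1.377, G_1 = 10^(18.8/10) = 75.86
  Stage 2: F_2 = 10^(4.31/10) = 2.698, G_2 = 10^(20.7/10) = 117.5
  Stage 3: F_3 = 10^(1.90/10) = 1.549, G_3 = 10^(−1.90/10) = 0.6457
Friis cascade:
  F = 1.377 + (2.698 − 1)/75.86 + (1.549 − 1)/8913 = 1.400
NF = 10 log₁₀(1.400) = 1.46 dB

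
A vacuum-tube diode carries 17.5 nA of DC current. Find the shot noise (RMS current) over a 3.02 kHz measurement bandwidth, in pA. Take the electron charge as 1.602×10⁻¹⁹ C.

I_n = √(2qI·B)
2qI·B = 2 × 1.602×10⁻¹⁹ × 1.75×10⁻⁸ × 3.02×10³ = 1.69×10⁻²³ A²
I_n = √(1.69×10⁻²³) = 4.11×10⁻¹² A = 4.11 pA

4.11 pA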